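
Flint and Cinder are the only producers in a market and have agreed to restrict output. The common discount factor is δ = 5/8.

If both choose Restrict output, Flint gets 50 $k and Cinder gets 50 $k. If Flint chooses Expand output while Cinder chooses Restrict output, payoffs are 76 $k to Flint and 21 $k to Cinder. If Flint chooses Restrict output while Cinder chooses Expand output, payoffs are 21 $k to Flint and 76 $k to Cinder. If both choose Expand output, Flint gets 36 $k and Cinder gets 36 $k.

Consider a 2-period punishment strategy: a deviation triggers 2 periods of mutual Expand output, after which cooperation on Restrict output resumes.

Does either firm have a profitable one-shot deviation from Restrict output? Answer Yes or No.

Yes

IC: δ+…+δ^2 ≥ (76−50)/(50−36) = 13/7.
At δ = 5/8: partial sum = 1.0156 < 1.8571. Cooperation not sustainable.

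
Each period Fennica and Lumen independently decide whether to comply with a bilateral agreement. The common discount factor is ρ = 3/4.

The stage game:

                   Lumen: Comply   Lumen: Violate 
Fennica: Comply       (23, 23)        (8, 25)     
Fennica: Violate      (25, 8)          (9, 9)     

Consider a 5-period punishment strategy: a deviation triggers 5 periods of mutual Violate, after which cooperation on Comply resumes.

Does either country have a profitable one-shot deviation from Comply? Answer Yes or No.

IC: ρ+…+ρ^5 ≥ (25−23)/(23−9) = 1/7.
At ρ = 3/4: partial sum = 2.2881 ≥ 0.1429. Cooperation sustainable.

No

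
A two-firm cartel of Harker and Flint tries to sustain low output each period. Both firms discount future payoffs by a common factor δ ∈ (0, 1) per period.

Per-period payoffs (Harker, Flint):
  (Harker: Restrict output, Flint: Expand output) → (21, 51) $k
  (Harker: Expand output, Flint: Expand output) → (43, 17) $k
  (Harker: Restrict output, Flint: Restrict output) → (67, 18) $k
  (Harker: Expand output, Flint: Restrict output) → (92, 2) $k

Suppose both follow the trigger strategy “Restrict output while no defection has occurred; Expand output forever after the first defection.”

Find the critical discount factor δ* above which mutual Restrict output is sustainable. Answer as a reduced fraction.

33/34

For Harker: deviation gain 92−67 = 25, per-period punishment loss 67−43 = 24. IC gives δ ≥ 25/49.
For Flint: gain 33, loss 1 per period, so δ ≥ 33/34.
The tighter constraint is Flint's, so cooperation needs δ ≥ 33/34.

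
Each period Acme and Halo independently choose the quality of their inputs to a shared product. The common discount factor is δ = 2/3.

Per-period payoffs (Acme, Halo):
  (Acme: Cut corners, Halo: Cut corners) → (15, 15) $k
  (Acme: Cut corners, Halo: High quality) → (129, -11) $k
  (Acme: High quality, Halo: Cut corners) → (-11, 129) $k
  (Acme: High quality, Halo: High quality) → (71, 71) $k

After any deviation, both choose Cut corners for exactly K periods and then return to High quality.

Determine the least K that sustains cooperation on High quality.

2

IC: δ(1−δ^K)/(1−δ) ≥ (129−71)/(71−15) = 29/28.
With δ = 2/3: need 1 − δ^K ≥ 29/28·(1−2/3)/(2/3), i.e. δ^K ≤ 0.4821.
Since (2/3)^1 = 0.6667 and (2/3)^2 = 0.4444, the smallest such K is 2.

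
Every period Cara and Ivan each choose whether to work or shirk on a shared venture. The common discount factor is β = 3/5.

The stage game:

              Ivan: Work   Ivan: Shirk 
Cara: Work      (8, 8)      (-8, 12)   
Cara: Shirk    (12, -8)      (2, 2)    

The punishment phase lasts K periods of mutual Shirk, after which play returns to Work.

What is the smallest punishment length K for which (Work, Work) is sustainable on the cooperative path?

2

No profitable deviation requires (8−2)(β+…+β^K) ≥ 12−8, i.e. β+…+β^K ≥ 2/3 ≈ 0.6667.
With β = 3/5, the partial sums are K=1: 0.6000, K=2: 0.9600.
K = 2 is the first length at which the sum reaches 0.6667.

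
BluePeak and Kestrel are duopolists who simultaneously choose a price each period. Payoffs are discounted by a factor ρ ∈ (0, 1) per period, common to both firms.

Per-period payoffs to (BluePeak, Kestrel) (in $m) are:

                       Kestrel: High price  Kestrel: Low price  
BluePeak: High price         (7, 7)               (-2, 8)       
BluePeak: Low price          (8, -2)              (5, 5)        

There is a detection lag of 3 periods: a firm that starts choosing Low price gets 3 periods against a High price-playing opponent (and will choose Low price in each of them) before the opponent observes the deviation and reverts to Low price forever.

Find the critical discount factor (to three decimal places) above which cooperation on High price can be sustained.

The best deviation is to choose Low price for all 3 undetected periods, earning 8 each, then 5 forever once detected.
Deviation value: 8(1−ρ^3)/(1−ρ) + 5ρ^3/(1−ρ); cooperation value: 7/(1−ρ).
IC: 7 ≥ 8(1−ρ^3) + 5ρ^3 = 8 − 3ρ^3.
So ρ^3 ≥ 1/3, giving ρ ≥ (1/3)^(1/3) ≈ 0.693.

0.693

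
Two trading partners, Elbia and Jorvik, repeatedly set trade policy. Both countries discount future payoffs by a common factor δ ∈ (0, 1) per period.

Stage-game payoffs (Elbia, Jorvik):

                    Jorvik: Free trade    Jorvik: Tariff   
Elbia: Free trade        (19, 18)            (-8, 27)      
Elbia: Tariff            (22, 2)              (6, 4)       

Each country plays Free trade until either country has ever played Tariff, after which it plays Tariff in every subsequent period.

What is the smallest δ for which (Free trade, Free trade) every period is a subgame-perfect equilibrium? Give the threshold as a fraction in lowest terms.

9/23

Elbia's threshold: (22−19)/(22−6) = 3/16.
Jorvik's threshold: (27−18)/(27−4) = 9/23.
3/16 < 9/23, so Jorvik binds and δ* = 9/23.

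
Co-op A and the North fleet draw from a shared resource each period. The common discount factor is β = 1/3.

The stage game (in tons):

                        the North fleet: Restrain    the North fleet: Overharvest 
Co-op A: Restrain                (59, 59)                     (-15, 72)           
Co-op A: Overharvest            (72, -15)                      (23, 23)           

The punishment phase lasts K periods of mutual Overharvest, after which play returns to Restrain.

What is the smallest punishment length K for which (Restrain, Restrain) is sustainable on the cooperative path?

2

No profitable deviation requires (59−23)(β+…+β^K) ≥ 72−59, i.e. β+…+β^K ≥ 13/36 ≈ 0.3611.
With β = 1/3, the partial sums are K=1: 0.3333, K=2: 0.4444.
K = 2 is the first length at which the sum reaches 0.3611.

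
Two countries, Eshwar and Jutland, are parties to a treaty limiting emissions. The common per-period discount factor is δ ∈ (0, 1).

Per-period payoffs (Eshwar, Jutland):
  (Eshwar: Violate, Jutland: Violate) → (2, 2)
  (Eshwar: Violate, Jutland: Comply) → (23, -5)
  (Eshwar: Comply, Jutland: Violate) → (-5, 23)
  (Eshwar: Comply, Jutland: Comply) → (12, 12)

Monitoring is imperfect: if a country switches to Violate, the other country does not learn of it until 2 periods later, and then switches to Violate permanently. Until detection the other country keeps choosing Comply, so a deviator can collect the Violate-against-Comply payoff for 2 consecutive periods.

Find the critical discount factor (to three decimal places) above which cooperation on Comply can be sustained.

A deviator earns 23 for 2 periods, then 2 forever; cooperating earns 12 forever. Multiplying the IC by (1−δ):
12 ≥ 23(1−δ^2) + 2δ^2, so 21·δ^2 ≥ 11 and δ^2 ≥ 11/21.
δ ≥ (11/21)^(1/2) ≈ 0.724.

0.724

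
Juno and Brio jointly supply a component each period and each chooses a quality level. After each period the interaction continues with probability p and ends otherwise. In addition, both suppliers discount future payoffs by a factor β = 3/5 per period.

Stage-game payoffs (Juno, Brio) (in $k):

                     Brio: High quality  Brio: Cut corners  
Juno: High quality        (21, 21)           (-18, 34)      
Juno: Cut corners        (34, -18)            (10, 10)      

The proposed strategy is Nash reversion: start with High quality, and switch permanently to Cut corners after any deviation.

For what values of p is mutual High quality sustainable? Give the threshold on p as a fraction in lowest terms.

With continuation probability p and discount β, the effective per-period discount factor is βp.
Grim-trigger IC: βp ≥ (34−21)/(34−10) = 13/24.
So p ≥ (13/24)/(3/5) = 65/72.

65/72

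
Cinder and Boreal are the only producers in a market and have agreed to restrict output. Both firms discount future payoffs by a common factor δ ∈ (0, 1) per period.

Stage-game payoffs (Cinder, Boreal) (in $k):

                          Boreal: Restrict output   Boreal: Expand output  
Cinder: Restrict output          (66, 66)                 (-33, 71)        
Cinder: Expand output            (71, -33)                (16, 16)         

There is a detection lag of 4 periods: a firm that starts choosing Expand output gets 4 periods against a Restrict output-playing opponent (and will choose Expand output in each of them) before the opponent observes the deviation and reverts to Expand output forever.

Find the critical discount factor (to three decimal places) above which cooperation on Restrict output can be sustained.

Deviating for the 4 undetected periods gains 71−66 = 5 per period over cooperation, then loses 66−16 = 50 per period forever once punishment starts.
Gain: 5(1 + δ + … + δ^3); loss: 50·δ^4/(1−δ).
No profitable deviation ⇔ 5(1−δ^4) ≤ 50·δ^4, i.e. δ^4 ≥ 5/(5+50) = 1/11.
Hence δ ≥ (1/11)^(1/4) ≈ 0.549.

0.549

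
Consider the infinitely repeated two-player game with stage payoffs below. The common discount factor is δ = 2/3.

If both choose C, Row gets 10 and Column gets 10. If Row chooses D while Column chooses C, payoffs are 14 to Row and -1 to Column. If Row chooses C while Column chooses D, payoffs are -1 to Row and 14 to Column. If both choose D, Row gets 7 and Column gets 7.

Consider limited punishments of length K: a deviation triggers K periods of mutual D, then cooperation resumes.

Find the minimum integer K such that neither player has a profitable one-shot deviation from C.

Need Σ_{k=1}^{K} δ^k ≥ (14−10)/(10−7) = 1.3333 at δ = 2/3.
At K = 2 the sum is 1.1111 < 1.3333; at K = 3 it is 1.4074 ≥ 1.3333.
So the minimum punishment length is K = 3.

3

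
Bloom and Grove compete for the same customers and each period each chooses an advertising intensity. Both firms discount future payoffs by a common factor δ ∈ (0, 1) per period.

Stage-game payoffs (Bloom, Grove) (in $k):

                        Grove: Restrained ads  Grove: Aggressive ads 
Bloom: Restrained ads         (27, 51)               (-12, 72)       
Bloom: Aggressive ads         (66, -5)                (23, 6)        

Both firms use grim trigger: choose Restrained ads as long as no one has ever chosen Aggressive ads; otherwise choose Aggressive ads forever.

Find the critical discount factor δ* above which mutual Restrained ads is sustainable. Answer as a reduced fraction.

39/43

Bloom: cooperation gives 27 each period; deviation gives 66 once then 23 forever.
  27/(1−δ) ≥ 66 + 23δ/(1−δ) ⇒ δ ≥ 39/43.
Grove: cooperation gives 51 each period; deviation gives 72 once then 6 forever.
  δ ≥ 21/66 = 7/22.
Both must hold, so the binding constraint is Bloom's: δ ≥ 39/43.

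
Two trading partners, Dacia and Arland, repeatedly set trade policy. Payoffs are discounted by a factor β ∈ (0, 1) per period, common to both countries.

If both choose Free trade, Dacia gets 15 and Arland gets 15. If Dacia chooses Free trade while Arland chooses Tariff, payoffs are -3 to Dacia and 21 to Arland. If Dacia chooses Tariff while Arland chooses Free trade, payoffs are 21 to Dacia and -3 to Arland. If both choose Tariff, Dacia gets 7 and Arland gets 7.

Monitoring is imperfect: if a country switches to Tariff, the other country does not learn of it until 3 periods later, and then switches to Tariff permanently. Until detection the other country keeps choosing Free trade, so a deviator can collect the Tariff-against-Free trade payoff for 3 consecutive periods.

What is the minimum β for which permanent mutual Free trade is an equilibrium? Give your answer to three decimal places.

Deviating for the 3 undetected periods gains 21−15 = 6 per period over cooperation, then loses 15−7 = 8 per period forever once punishment starts.
Gain: 6(1 + β + … + β^2); loss: 8·β^3/(1−β).
No profitable deviation ⇔ 6(1−β^3) ≤ 8·β^3, i.e. β^3 ≥ 6/(6+8) = 3/7.
Hence β ≥ (3/7)^(1/3) ≈ 0.754.

0.754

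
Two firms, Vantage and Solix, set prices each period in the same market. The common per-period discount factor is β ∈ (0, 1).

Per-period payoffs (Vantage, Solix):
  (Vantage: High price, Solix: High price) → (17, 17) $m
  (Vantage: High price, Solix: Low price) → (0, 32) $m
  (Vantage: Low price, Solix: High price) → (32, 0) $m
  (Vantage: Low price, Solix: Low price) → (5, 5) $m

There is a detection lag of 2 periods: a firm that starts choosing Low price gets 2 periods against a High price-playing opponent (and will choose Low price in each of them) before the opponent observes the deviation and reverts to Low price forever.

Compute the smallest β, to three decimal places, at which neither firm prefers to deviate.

A deviator earns 32 for 2 periods, then 5 forever; cooperating earns 17 forever. Multiplying the IC by (1−β):
17 ≥ 32(1−β^2) + 5β^2, so 27·β^2 ≥ 15 and β^2 ≥ 5/9.
β ≥ (5/9)^(1/2) ≈ 0.745.

0.745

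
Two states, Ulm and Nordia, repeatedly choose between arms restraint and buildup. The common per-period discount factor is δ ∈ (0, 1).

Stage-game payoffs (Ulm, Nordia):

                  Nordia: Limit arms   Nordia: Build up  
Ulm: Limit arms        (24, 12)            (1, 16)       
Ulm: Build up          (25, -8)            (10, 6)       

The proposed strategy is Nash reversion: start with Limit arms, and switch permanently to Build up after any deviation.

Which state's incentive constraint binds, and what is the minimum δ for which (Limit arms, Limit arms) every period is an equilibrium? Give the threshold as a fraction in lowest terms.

Nordia; δ ≥ 2/5

For Ulm: deviation gain 25−24 = 1, per-period punishment loss 24−10 = 14. IC gives δ ≥ 1/15.
For Nordia: gain 4, loss 6 per period, so δ ≥ 4/10 = 2/5.
The tighter constraint is Nordia's, so cooperation needs δ ≥ 2/5.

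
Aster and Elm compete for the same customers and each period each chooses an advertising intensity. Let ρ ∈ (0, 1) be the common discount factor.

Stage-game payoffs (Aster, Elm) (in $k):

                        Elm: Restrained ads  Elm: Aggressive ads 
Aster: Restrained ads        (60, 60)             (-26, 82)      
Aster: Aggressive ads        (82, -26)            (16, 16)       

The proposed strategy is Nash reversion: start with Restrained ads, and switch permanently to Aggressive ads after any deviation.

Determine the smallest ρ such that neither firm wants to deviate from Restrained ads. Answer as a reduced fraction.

One-period gain from deviating is 82 − 60 = 22. The loss is 60 − 16 = 44 in every subsequent period, with present value 44·ρ/(1−ρ).
Deviation is unprofitable when 44·ρ/(1−ρ) ≥ 22, i.e. ρ/(1−ρ) ≥ 1/2.
Equivalently ρ ≥ 22/(22+44) = 1/3.

1/3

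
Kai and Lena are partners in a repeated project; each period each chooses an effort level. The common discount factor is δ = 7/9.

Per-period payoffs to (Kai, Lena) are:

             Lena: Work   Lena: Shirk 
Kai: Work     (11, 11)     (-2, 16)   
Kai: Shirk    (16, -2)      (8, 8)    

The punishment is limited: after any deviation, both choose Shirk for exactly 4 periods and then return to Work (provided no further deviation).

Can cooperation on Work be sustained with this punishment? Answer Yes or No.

Comparing payoff streams over the 5 periods until play realigns: cooperate → 11(1+δ+…+δ^4); deviate → 16 + 8(δ+…+δ^4).
Cooperation is sustained iff (11−8)(δ+…+δ^4) ≥ 16−11.
δ+…+δ^4 = 7/9·(1−(7/9)^4)/(1−7/9) = 2.2192, and (16−11)/(11−8) = 1.6667.
2.2192 ≥ 1.6667, so cooperation is sustainable.

Yes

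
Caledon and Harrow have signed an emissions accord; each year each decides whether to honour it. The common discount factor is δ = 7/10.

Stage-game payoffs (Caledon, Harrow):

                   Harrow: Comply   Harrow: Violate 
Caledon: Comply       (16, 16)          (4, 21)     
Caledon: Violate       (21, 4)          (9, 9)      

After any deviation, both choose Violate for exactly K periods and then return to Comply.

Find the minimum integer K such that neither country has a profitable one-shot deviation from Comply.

2

Need Σ_{k=1}^{K} δ^k ≥ (21−16)/(16−9) = 0.7143 at δ = 7/10.
At K = 1 the sum is 0.7000 < 0.7143; at K = 2 it is 1.1900 ≥ 0.7143.
So the minimum punishment length is K = 2.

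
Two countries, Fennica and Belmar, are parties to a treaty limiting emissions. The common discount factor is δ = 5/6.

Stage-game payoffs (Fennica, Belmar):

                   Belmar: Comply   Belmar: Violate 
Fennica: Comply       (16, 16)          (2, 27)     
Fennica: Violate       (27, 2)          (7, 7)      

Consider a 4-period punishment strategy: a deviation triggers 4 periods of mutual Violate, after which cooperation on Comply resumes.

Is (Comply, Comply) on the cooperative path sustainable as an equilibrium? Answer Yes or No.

Comparing payoff streams over the 5 periods until play realigns: cooperate → 16(1+δ+…+δ^4); deviate → 27 + 7(δ+…+δ^4).
Cooperation is sustained iff (16−7)(δ+…+δ^4) ≥ 27−16.
δ+…+δ^4 = 5/6·(1−(5/6)^4)/(1−5/6) = 2.5887, and (27−16)/(16−7) = 1.2222.
2.5887 ≥ 1.2222, so cooperation is sustainable.

Yes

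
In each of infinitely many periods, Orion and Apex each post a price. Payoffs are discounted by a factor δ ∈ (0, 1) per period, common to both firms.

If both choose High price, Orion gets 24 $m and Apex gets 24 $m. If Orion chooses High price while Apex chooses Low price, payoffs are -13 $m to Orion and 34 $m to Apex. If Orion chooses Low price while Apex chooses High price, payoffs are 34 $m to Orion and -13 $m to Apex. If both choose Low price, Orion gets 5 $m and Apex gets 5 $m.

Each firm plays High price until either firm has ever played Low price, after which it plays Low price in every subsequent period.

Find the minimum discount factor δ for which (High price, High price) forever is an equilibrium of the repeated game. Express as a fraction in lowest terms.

10/29

Under grim trigger the critical discount factor is (T−C)/(T−P) with T = 34, C = 24, P = 5.
δ* = (34−24)/(34−5) = 10/29.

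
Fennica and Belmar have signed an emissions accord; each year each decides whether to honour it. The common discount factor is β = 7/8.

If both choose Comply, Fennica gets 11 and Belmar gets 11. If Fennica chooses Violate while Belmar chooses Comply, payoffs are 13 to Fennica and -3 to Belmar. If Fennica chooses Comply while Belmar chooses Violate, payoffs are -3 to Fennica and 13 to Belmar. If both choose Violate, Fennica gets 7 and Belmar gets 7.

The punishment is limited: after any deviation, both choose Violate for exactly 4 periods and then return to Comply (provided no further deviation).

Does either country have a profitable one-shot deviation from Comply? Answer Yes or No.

A one-shot deviation gives 13 now, then 7 for 4 periods, then back to 11.
Gain from deviating: (13−11) today; loss: (11−7) in each of the next 4 periods.
No-deviation condition: (11−7)(β+…+β^4) ≥ 13−11, i.e. β+…+β^4 ≥ 1/2.
At β = 7/8: β+…+β^4 = 2.8967 ≥ 0.5000.
So cooperation is sustainable.

No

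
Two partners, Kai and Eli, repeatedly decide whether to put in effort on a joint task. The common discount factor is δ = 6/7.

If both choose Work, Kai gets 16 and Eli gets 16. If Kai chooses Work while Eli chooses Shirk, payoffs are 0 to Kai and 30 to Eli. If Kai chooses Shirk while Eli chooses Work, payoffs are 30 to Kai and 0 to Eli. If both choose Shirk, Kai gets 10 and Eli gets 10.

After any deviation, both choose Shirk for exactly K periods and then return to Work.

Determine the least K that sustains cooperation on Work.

No profitable deviation requires (16−10)(δ+…+δ^K) ≥ 30−16, i.e. δ+…+δ^K ≥ 7/3 ≈ 2.3333.
With δ = 6/7, the partial sums are K=1: 0.8571, K=2: 1.5918, K=3: 2.2216, K=4: 2.7613.
K = 4 is the first length at which the sum reaches 2.3333.

4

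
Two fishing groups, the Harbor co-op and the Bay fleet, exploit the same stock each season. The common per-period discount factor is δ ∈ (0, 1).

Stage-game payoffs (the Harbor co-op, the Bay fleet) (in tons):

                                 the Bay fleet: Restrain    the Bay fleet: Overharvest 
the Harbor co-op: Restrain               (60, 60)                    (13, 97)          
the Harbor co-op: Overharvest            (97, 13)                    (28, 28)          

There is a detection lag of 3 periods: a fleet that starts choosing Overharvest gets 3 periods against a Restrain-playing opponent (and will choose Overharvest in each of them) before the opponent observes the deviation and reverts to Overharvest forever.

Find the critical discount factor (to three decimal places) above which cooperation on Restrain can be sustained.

0.812

Deviating for the 3 undetected periods gains 97−60 = 37 per period over cooperation, then loses 60−28 = 32 per period forever once punishment starts.
Gain: 37(1 + δ + … + δ^2); loss: 32·δ^3/(1−δ).
No profitable deviation ⇔ 37(1−δ^3) ≤ 32·δ^3, i.e. δ^3 ≥ 37/(37+32) = 37/69.
Hence δ ≥ (37/69)^(1/3) ≈ 0.812.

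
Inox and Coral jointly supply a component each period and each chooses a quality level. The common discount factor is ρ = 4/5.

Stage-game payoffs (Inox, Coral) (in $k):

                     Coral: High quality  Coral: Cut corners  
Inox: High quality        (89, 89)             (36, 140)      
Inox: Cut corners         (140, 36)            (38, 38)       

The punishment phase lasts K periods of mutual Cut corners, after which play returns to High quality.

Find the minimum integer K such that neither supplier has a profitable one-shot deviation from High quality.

2

Need Σ_{k=1}^{K} ρ^k ≥ (140−89)/(89−38) = 1.0000 at ρ = 4/5.
At K = 1 the sum is 0.8000 < 1.0000; at K = 2 it is 1.4400 ≥ 1.0000.
So the minimum punishment length is K = 2.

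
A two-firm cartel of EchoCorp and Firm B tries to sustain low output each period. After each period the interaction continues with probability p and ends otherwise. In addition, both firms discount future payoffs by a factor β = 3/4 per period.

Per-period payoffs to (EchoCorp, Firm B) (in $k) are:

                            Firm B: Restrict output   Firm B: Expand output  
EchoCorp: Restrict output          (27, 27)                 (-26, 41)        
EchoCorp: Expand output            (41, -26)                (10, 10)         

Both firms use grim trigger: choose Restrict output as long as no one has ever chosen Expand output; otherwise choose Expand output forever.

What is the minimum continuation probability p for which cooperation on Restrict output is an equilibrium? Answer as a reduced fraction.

With continuation probability p and discount β, the effective per-period discount factor is βp.
Grim-trigger IC: βp ≥ (41−27)/(41−10) = 14/31.
So p ≥ (14/31)/(3/4) = 56/93.

56/93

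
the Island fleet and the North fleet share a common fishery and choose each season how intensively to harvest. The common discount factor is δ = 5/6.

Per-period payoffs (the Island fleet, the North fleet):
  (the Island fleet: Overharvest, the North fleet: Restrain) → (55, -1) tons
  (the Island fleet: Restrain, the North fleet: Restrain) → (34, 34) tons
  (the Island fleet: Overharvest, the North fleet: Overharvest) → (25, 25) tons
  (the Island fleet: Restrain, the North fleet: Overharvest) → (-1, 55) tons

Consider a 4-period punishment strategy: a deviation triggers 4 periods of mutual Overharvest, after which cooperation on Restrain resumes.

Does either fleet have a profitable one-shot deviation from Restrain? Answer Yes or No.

A one-shot deviation gives 55 now, then 25 for 4 periods, then back to 34.
Gain from deviating: (55−34) today; loss: (34−25) in each of the next 4 periods.
No-deviation condition: (34−25)(δ+…+δ^4) ≥ 55−34, i.e. δ+…+δ^4 ≥ 7/3.
At δ = 5/6: δ+…+δ^4 = 2.5887 ≥ 2.3333.
So cooperation is sustainable.

No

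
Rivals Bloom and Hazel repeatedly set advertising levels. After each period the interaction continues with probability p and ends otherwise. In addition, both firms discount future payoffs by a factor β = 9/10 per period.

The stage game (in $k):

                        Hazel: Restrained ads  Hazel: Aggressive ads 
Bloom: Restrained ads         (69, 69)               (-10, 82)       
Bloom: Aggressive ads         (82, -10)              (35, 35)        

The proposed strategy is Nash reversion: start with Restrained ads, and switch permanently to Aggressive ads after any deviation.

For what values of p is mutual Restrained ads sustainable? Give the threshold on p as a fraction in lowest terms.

Expected continuation weight on next period's payoff is β·p = 9/10·p, which plays the role of the discount factor.
Cooperation requires 9/10·p ≥ (82−69)/(82−35) = 13/47, hence p ≥ 130/423.

130/423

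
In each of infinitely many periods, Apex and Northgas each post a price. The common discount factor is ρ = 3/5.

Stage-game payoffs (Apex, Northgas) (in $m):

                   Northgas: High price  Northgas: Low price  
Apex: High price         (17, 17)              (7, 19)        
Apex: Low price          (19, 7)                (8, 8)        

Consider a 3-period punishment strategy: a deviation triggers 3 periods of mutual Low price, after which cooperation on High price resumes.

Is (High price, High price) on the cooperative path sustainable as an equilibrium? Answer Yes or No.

Yes

A one-shot deviation gives 19 now, then 8 for 3 periods, then back to 17.
Gain from deviating: (19−17) today; loss: (17−8) in each of the next 3 periods.
No-deviation condition: (17−8)(ρ+…+ρ^3) ≥ 19−17, i.e. ρ+…+ρ^3 ≥ 2/9.
At ρ = 3/5: ρ+…+ρ^3 = 1.1760 ≥ 0.2222.
So cooperation is sustainable.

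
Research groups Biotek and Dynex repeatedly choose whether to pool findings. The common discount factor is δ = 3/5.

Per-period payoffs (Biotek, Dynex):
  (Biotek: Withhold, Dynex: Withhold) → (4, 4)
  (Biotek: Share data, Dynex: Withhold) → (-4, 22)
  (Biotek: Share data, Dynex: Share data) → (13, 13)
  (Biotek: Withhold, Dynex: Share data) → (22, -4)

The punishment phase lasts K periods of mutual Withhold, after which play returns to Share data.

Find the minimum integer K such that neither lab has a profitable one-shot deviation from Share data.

3

Need Σ_{k=1}^{K} δ^k ≥ (22−13)/(13−4) = 1.0000 at δ = 3/5.
At K = 2 the sum is 0.9600 < 1.0000; at K = 3 it is 1.1760 ≥ 1.0000.
So the minimum punishment length is K = 3.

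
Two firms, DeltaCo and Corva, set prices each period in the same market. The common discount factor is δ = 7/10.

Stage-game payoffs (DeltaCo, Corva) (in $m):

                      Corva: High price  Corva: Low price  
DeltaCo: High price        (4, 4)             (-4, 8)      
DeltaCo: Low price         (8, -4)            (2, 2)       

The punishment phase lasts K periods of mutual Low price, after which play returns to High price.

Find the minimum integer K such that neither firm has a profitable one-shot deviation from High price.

IC: δ(1−δ^K)/(1−δ) ≥ (8−4)/(4−2) = 2.
With δ = 7/10: need 1 − δ^K ≥ 2·(1−7/10)/(7/10), i.e. δ^K ≤ 0.1429.
Since (7/10)^5 = 0.1681 and (7/10)^6 = 0.1176, the smallest such K is 6.

6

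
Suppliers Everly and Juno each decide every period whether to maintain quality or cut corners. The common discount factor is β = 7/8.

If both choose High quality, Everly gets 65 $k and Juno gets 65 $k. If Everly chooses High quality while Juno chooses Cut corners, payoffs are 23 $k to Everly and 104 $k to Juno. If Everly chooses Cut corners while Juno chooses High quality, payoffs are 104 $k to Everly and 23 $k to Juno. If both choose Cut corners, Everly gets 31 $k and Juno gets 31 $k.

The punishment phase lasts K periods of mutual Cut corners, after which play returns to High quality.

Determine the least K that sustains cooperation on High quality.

Need Σ_{k=1}^{K} β^k ≥ (104−65)/(65−31) = 1.1471 at β = 7/8.
At K = 1 the sum is 0.8750 < 1.1471; at K = 2 it is 1.6406 ≥ 1.1471.
So the minimum punishment length is K = 2.

2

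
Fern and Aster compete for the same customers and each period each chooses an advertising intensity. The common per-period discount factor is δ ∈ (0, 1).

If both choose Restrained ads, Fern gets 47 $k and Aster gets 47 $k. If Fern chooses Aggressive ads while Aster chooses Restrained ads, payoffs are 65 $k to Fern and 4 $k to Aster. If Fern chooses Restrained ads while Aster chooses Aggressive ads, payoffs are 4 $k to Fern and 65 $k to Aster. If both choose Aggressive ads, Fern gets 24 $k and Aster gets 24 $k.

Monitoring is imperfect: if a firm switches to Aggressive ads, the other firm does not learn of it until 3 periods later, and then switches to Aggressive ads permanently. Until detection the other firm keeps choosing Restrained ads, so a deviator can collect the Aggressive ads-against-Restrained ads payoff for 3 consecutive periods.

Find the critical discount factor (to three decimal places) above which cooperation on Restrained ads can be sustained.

Deviating for the 3 undetected periods gains 65−47 = 18 per period over cooperation, then loses 47−24 = 23 per period forever once punishment starts.
Gain: 18(1 + δ + … + δ^2); loss: 23·δ^3/(1−δ).
No profitable deviation ⇔ 18(1−δ^3) ≤ 23·δ^3, i.e. δ^3 ≥ 18/(18+23) = 18/41.
Hence δ ≥ (18/41)^(1/3) ≈ 0.760.

0.760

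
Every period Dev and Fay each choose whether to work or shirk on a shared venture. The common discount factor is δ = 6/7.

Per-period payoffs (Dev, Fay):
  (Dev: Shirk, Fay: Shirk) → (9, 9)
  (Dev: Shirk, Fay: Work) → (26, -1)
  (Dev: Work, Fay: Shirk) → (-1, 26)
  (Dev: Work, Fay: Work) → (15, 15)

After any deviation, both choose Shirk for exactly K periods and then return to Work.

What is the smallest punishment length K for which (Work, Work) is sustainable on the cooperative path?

Need Σ_{k=1}^{K} δ^k ≥ (26−15)/(15−9) = 1.8333 at δ = 6/7.
At K = 2 the sum is 1.5918 < 1.8333; at K = 3 it is 2.2216 ≥ 1.8333.
So the minimum punishment length is K = 3.

3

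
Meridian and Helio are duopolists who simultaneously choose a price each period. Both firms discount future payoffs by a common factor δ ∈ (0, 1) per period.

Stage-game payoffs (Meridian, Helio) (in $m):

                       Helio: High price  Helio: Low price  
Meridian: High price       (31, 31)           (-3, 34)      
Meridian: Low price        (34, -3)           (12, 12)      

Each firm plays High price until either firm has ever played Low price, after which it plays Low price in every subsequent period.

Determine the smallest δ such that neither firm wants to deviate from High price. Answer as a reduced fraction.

Cooperation forever yields 31 each period: 31/(1−δ).
Deviating yields 34 once, then 12 forever: 34 + 12δ/(1−δ).
No profitable deviation requires 31/(1−δ) ≥ 34 + 12δ/(1−δ).
Multiplying by (1−δ): 31 ≥ 34(1−δ) + 12δ = 34 − 22δ.
So 22δ ≥ 3, i.e. δ ≥ 3/22.

3/22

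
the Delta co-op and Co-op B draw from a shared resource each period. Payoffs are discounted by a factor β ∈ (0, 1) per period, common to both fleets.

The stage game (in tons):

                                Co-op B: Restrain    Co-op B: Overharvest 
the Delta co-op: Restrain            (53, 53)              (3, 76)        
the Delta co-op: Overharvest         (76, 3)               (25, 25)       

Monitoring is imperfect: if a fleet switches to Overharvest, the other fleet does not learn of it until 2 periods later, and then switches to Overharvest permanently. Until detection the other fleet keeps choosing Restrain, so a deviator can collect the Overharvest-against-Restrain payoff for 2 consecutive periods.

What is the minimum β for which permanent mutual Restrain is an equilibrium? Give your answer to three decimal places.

A deviator earns 76 for 2 periods, then 25 forever; cooperating earns 53 forever. Multiplying the IC by (1−β):
53 ≥ 76(1−β^2) + 25β^2, so 51·β^2 ≥ 23 and β^2 ≥ 23/51.
β ≥ (23/51)^(1/2) ≈ 0.672.

0.672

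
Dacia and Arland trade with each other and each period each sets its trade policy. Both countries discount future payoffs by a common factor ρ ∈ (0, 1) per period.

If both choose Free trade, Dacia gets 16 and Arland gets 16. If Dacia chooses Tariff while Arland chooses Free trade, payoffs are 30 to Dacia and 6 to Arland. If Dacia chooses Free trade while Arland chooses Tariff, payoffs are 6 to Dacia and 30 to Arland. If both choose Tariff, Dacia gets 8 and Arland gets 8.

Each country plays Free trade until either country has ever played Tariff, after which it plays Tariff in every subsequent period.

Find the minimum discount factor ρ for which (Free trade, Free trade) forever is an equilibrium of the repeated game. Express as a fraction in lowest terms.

One-period gain from deviating is 30 − 16 = 14. The loss is 16 − 8 = 8 in every subsequent period, with present value 8·ρ/(1−ρ).
Deviation is unprofitable when 8·ρ/(1−ρ) ≥ 14, i.e. ρ/(1−ρ) ≥ 7/4.
Equivalently ρ ≥ 14/(14+8) = 7/11.

7/11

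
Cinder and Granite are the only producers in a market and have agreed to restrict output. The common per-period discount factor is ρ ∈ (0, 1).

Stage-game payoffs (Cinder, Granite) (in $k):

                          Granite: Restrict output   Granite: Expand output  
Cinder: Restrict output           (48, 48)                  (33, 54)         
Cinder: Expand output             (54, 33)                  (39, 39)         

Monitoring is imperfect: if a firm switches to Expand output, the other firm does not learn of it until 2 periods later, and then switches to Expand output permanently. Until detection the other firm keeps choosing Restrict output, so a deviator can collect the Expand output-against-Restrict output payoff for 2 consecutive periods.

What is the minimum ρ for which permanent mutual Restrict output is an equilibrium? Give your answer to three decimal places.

The best deviation is to choose Expand output for all 2 undetected periods, earning 54 each, then 39 forever once detected.
Deviation value: 54(1−ρ^2)/(1−ρ) + 39ρ^2/(1−ρ); cooperation value: 48/(1−ρ).
IC: 48 ≥ 54(1−ρ^2) + 39ρ^2 = 54 − 15ρ^2.
So ρ^2 ≥ 6/15 = 2/5, giving ρ ≥ (2/5)^(1/2) ≈ 0.632.

0.632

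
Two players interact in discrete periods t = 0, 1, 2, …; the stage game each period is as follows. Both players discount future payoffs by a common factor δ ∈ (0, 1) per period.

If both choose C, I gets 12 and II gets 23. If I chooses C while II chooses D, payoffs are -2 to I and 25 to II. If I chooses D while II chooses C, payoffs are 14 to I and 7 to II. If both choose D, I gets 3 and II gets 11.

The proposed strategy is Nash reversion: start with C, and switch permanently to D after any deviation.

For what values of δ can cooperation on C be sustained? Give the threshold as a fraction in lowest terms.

2/11

I: cooperation gives 12 each period; deviation gives 14 once then 3 forever.
  12/(1−δ) ≥ 14 + 3δ/(1−δ) ⇒ δ ≥ 2/11.
II: cooperation gives 23 each period; deviation gives 25 once then 11 forever.
  δ ≥ 2/14 = 1/7.
Both must hold, so the binding constraint is I's: δ ≥ 2/11.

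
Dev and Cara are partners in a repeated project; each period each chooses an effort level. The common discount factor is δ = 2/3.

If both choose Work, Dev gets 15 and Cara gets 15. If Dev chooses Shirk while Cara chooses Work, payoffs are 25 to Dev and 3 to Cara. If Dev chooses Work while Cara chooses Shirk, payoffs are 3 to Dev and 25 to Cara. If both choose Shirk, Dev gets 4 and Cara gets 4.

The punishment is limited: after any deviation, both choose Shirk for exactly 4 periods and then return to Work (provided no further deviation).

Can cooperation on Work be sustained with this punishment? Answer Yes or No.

Yes

Comparing payoff streams over the 5 periods until play realigns: cooperate → 15(1+δ+…+δ^4); deviate → 25 + 4(δ+…+δ^4).
Cooperation is sustained iff (15−4)(δ+…+δ^4) ≥ 25−15.
δ+…+δ^4 = 2/3·(1−(2/3)^4)/(1−2/3) = 1.6049, and (25−15)/(15−4) = 0.9091.
1.6049 ≥ 0.9091, so cooperation is sustainable.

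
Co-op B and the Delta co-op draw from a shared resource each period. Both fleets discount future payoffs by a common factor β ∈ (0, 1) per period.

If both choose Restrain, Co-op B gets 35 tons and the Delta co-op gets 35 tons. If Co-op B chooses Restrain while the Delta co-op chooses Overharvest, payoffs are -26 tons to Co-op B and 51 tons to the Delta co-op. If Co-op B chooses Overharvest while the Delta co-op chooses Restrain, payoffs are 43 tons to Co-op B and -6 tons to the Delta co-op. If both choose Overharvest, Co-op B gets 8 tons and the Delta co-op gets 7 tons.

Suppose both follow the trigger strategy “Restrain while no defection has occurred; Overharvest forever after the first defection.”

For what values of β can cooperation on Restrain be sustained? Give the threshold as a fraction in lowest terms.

Co-op B: cooperation gives 35 each period; deviation gives 43 once then 8 forever.
  35/(1−β) ≥ 43 + 8β/(1−β) ⇒ β ≥ 8/35.
the Delta co-op: cooperation gives 35 each period; deviation gives 51 once then 7 forever.
  β ≥ 16/44 = 4/11.
Both must hold, so the binding constraint is the Delta co-op's: β ≥ 4/11.

4/11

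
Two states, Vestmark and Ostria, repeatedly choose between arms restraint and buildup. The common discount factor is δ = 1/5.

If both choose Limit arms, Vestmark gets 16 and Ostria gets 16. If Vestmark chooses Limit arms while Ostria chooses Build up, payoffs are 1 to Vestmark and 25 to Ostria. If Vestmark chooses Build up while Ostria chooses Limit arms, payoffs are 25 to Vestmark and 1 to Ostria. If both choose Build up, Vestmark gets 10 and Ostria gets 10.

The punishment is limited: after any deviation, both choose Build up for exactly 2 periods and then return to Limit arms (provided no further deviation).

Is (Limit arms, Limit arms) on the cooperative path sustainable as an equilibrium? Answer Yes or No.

Comparing payoff streams over the 3 periods until play realigns: cooperate → 16(1+δ+…+δ^2); deviate → 25 + 10(δ+…+δ^2).
Cooperation is sustained iff (16−10)(δ+…+δ^2) ≥ 25−16.
δ+…+δ^2 = 1/5·(1−(1/5)^2)/(1−1/5) = 0.2400, and (25−16)/(16−10) = 1.5000.
0.2400 < 1.5000, so cooperation is not sustainable.

No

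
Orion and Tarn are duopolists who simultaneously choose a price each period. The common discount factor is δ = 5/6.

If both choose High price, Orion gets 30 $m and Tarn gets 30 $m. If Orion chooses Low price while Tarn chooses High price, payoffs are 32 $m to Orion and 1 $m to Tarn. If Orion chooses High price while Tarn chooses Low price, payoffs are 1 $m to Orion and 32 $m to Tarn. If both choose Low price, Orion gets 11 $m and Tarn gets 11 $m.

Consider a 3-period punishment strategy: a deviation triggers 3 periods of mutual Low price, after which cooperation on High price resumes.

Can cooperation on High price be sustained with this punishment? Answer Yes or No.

Yes

A one-shot deviation gives 32 now, then 11 for 3 periods, then back to 30.
Gain from deviating: (32−30) today; loss: (30−11) in each of the next 3 periods.
No-deviation condition: (30−11)(δ+…+δ^3) ≥ 32−30, i.e. δ+…+δ^3 ≥ 2/19.
At δ = 5/6: δ+…+δ^3 = 2.1065 ≥ 0.1053.
So cooperation is sustainable.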